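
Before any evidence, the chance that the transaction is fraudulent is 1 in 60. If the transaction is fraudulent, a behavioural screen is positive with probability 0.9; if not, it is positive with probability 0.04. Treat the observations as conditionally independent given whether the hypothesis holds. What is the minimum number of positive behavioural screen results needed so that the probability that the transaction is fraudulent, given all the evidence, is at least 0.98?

3

Prior odds = (1/60)/(59/60) = 1/59.
Likelihood ratio of a positive = 0.9/0.04 = 22.5.
Target posterior odds = 0.98/0.02 = 49.
Need (1/59) × 22.5ⁿ ≥ 49, i.e. 22.5ⁿ ≥ 2891.
22.5² = 506.25 falls short of 2891 but 22.5³ = 11390.625 reaches it, so n = 3.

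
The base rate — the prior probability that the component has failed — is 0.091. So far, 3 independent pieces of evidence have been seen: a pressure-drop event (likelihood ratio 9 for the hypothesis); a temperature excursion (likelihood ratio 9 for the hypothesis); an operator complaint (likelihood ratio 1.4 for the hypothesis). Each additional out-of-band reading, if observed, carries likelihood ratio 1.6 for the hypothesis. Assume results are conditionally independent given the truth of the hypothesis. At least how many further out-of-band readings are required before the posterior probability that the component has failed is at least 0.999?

Prior odds = 0.091/0.909 = 91/909.
Combined Bayes factor of the evidence already in hand = 9 × 9 × 1.4 = 113.4.
Odds after that evidence = (91/909) × 113.4 = 5733/505.
Target odds = 0.999/0.001 = 999.
Need 1.6ⁿ ≥ 999 ÷ (5733/505) = 56055/637.
1.6⁹ = 134217728/1953125 falls short of 56055/637 but 1.6¹⁰ ≈109.951 reaches it, so n = 10.

10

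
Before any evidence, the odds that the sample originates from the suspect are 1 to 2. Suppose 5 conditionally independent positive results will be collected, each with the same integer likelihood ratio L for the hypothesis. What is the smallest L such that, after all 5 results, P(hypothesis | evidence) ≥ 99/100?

3

Prior odds = 0.5.
Target odds = 0.99/0.01 = 99.
Need L⁵ ≥ 99 ÷ 0.5 = 198.
2⁵ = 32 < 198 ≤ 243 = 3⁵, so L = 3.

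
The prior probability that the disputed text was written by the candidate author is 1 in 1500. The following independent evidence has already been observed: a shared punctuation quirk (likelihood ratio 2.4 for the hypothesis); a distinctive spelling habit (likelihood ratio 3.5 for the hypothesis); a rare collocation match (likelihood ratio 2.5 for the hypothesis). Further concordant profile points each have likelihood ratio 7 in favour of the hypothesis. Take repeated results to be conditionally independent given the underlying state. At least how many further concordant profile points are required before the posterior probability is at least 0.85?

4

Prior odds = (1/1500)/(1499/1500) = 1/1499.
Combined Bayes factor of the evidence already in hand = 2.4 × 3.5 × 2.5 = 21.
Odds after that evidence = (1/1499) × 21 = 21/1499.
Target odds = 0.85/0.15 = 17/3.
Need 7ⁿ ≥ 17/3 ÷ (21/1499) = 25483/63.
7³ = 343 falls short of 25483/63 but 7⁴ = 2401 reaches it, so n = 4.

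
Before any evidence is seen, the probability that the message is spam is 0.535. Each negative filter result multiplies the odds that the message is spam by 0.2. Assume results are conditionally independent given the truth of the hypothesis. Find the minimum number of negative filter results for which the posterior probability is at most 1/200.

4

Prior odds = 0.535/0.465 = 107/93.
Likelihood ratio per negative filter result = 0.2.
Target posterior odds = 0.005/0.995 = 1/199.
Need (107/93) × 0.2ⁿ ≤ 1/199, i.e. 0.2ⁿ ≤ 93/21293.
0.2³ = 0.008 is still above 93/21293 but 0.2⁴ = 0.0016 is at or below it, so n = 4.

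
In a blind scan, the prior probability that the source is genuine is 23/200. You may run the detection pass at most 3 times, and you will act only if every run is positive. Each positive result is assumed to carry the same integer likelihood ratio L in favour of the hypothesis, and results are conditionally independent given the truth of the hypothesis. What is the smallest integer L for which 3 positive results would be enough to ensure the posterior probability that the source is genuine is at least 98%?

8

Prior odds = 0.115/0.885 = 23/177.
Target odds = 0.98/0.02 = 49.
Need L³ ≥ 49 ÷ (23/177) = 8673/23.
7³ = 343 < 8673/23 ≤ 512 = 8³, so L = 8.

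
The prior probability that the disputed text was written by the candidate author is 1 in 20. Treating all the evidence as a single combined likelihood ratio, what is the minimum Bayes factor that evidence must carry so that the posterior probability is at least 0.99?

Prior odds = 0.05/0.95 = 1/19.
Target odds = 0.99/0.01 = 99.
Required Bayes factor = 99 ÷ (1/19) = 1881.

1881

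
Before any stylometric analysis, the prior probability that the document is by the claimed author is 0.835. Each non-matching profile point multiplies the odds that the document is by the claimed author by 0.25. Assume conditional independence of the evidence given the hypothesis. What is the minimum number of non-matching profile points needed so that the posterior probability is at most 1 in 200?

5

Prior odds = 0.835/0.165 = 167/33.
Likelihood ratio per non-matching profile point = 0.25.
Target odds: 0.005 ÷ 0.995 = 1/199.
Need (167/33) × 0.25ⁿ ≤ 1/199, i.e. 0.25ⁿ ≤ 33/33233.
0.25⁴ = 0.00390625 is still above 33/33233 but 0.25⁵ = 1/1024 is at or below it, so n = 5.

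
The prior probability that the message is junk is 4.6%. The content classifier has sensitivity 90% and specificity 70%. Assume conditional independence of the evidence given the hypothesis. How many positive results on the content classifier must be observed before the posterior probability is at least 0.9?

5

Prior odds = 0.046/0.954 = 23/477.
False-positive rate = 1 − 0.7 = 0.3; likelihood ratio of a positive = 0.9/0.3 = 3.
Target odds: 0.9 ÷ 0.1 = 9.
Need (23/477) × 3ⁿ ≥ 9, i.e. 3ⁿ ≥ 4293/23.
3⁴ = 81 falls short of 4293/23 but 3⁵ = 243 reaches it, so n = 5.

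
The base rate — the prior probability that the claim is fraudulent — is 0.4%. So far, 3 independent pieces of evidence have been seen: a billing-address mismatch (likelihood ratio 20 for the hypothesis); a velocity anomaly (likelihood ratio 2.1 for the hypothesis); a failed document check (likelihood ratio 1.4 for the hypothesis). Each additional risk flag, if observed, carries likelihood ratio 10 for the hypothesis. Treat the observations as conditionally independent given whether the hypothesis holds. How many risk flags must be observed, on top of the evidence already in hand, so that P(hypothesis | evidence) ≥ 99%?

3

Prior odds = 0.004/0.996 = 1/249.
Combined Bayes factor of the evidence already in hand = 20 × 2.1 × 1.4 = 58.8.
Odds after that evidence = (1/249) × 58.8 = 98/415.
Target odds = 0.99/0.01 = 99.
Need 10ⁿ ≥ 99 ÷ (98/415) = 41085/98.
10² = 100 falls short of 41085/98 but 10³ = 1000 reaches it, so n = 3.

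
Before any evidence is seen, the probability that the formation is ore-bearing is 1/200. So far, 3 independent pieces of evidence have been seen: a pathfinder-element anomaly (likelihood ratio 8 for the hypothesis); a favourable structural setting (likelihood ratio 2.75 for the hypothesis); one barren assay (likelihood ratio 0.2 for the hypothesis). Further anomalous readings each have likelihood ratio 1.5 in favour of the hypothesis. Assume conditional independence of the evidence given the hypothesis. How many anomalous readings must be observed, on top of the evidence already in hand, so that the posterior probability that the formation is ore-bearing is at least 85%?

Prior odds = 0.005/0.995 = 1/199.
Combined Bayes factor of the evidence already in hand = 8 × 2.75 × 0.2 = 4.4.
Odds after that evidence = (1/199) × 4.4 = 22/995.
Target odds = 0.85/0.15 = 17/3.
Need 1.5ⁿ ≥ 17/3 ÷ (22/995) = 16915/66.
1.5¹³ = 1594323/8192 falls short of 16915/66 but 1.5¹⁴ = 4782969/16384 reaches it, so n = 14.

14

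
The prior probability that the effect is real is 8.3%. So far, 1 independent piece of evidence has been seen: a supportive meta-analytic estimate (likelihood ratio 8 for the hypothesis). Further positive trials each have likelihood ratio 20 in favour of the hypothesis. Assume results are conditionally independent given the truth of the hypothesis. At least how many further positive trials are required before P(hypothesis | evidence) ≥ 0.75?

Prior odds = 0.083/0.917 = 83/917.
Bayes factor of the evidence already in hand = 8.
Odds after that evidence = (83/917) × 8 = 664/917.
Target odds = 0.75/0.25 = 3.
Need 20ⁿ ≥ 3 ÷ (664/917) = 2751/664.
20¹ = 20, which meets the required 2751/664; so n = 1.

1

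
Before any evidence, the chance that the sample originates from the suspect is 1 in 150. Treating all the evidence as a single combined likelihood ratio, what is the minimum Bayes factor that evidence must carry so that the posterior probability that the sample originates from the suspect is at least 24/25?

3576

Prior odds = (1/150)/(149/150) = 1/149.
Target odds = 0.96/0.04 = 24.
Required Bayes factor = 24 ÷ (1/149) = 3576.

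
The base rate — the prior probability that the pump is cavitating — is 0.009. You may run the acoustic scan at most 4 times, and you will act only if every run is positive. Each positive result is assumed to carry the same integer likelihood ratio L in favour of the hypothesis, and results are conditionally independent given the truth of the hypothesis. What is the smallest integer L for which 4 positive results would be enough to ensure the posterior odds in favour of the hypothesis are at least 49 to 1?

9

Prior odds = 0.009/0.991 = 9/991.
Target odds = 49.
Need L⁴ ≥ 49 ÷ (9/991) = 48559/9.
8⁴ = 4096 < 48559/9 ≤ 6561 = 9⁴, so L = 9.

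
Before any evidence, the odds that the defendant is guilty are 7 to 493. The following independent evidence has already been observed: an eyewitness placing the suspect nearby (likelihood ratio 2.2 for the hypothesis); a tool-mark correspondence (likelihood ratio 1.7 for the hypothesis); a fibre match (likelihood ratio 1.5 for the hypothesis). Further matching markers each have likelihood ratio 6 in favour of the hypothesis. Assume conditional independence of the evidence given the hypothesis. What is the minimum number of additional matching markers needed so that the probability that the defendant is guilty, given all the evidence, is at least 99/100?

4

Prior odds = 7/493.
Combined Bayes factor of the evidence already in hand = 2.2 × 1.7 × 1.5 = 5.61.
Odds after that evidence = (7/493) × 5.61 = 231/2900.
Target odds = 0.99/0.01 = 99.
Need 6ⁿ ≥ 99 ÷ (231/2900) = 8700/7.
6³ = 216 falls short of 8700/7 but 6⁴ = 1296 reaches it, so n = 4.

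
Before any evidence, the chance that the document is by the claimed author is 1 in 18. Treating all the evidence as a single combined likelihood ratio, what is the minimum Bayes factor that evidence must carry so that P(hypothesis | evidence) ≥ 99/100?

Prior odds = (1/18)/(17/18) = 1/17.
Target odds = 0.99/0.01 = 99.
Required Bayes factor = 99 ÷ (1/17) = 1683.

1683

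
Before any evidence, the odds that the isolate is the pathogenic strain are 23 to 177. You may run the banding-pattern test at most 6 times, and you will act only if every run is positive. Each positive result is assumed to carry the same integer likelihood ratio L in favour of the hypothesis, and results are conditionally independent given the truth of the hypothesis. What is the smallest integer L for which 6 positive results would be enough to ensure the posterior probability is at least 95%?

3

Prior odds = 23/177.
Target odds = 0.95/0.05 = 19.
Need L⁶ ≥ 19 ÷ (23/177) = 3363/23.
2⁶ = 64 < 3363/23 ≤ 729 = 3⁶, so L = 3.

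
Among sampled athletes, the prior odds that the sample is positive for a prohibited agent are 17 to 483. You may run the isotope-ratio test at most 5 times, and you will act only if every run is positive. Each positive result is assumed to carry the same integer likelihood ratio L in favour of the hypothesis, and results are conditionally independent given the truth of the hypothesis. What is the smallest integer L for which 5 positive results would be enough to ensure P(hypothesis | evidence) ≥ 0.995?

Prior odds = 17/483.
Target odds = 0.995/0.005 = 199.
Need L⁵ ≥ 199 ÷ (17/483) = 96117/17.
5⁵ = 3125 < 96117/17 ≤ 7776 = 6⁵, so L = 6.

6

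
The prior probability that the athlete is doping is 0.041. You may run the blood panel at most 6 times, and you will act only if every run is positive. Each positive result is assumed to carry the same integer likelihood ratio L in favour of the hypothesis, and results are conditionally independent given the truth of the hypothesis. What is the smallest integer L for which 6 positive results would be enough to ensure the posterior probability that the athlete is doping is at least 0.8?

3

Prior odds = 0.041/0.959 = 41/959.
Target odds = 0.8/0.2 = 4.
Need L⁶ ≥ 4 ÷ (41/959) = 3836/41.
2⁶ = 64 < 3836/41 ≤ 729 = 3⁶, so L = 3.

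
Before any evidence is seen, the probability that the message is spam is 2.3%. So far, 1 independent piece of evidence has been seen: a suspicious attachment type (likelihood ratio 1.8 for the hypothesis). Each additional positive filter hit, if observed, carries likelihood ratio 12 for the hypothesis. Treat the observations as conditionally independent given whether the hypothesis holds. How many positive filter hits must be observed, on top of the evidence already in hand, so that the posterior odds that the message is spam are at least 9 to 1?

Prior odds = 0.023/0.977 = 23/977.
Bayes factor of the evidence already in hand = 1.8.
Odds after that evidence = (23/977) × 1.8 = 207/4885.
Target odds = 9.
Need 12ⁿ ≥ 9 ÷ (207/4885) = 4885/23.
12² = 144 falls short of 4885/23 but 12³ = 1728 reaches it, so n = 3.

3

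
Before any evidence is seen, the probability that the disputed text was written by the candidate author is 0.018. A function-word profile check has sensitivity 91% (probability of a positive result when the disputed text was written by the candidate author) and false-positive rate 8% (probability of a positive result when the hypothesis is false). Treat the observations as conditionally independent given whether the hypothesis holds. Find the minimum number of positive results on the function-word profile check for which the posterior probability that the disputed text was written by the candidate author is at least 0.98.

4

Prior odds: 0.018 ÷ 0.982 = 9/491.
Likelihood ratio of a positive result = 0.91/0.08 = 11.375.
Target odds: 0.98 ÷ 0.02 = 49.
Need (9/491) × 11.375ⁿ ≥ 49, i.e. 11.375ⁿ ≥ 24059/9.
11.375³ = 753571/512 falls short of 24059/9 but 11.375⁴ = 68574961/4096 reaches it, so n = 4.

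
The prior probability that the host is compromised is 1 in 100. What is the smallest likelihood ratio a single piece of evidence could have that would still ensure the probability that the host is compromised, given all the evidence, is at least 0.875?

693

Prior odds = 0.01/0.99 = 1/99.
Target odds = 0.875/0.125 = 7.
Required Bayes factor = 7 ÷ (1/99) = 693.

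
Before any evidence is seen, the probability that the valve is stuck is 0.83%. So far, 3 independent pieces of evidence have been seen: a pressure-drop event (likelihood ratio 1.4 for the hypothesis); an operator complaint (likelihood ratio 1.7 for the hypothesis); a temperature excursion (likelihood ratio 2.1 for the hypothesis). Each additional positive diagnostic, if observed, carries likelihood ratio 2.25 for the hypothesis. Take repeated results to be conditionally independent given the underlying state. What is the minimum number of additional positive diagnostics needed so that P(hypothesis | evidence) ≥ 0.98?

Prior odds = 0.0083/0.9917 = 83/9917.
Combined Bayes factor of the evidence already in hand = 1.4 × 1.7 × 2.1 = 4.998.
Odds after that evidence = (83/9917) × 4.998 = 207417/4958500.
Target odds = 0.98/0.02 = 49.
Need 2.25ⁿ ≥ 49 ÷ (207417/4958500) = 4958500/4233.
2.25⁸ = 43046721/65536 falls short of 4958500/4233 but 2.25⁹ = 387420489/262144 reaches it, so n = 9.

9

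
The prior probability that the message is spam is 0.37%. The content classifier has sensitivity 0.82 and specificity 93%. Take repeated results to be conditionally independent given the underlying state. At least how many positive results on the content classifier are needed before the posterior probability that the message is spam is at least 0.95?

4

Prior odds = 0.0037/0.9963 = 37/9963.
False-positive rate = 1 − 0.93 = 0.07; likelihood ratio of a positive = 0.82/0.07 = 82/7.
Target odds: 0.95 ÷ 0.05 = 19.
Require (82/7)ⁿ ≥ 19 ÷ (37/9963) = 189297/37.
(82/7)³ = 551368/343 falls short of 189297/37 but (82/7)⁴ = 45212176/2401 reaches it, so n = 4.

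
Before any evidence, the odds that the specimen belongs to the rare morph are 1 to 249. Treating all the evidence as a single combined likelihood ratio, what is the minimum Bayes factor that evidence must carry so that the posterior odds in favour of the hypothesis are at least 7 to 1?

1743

Prior odds = 1/249.
Target odds = 7.
Required Bayes factor = 7 ÷ (1/249) = 1743.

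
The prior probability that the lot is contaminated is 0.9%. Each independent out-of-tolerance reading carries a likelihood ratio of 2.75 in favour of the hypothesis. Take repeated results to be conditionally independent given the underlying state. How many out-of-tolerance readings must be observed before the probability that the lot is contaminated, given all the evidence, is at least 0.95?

Prior odds: 0.009 ÷ 0.991 = 9/991.
Likelihood ratio per out-of-tolerance reading = 2.75.
Target odds: 0.95 ÷ 0.05 = 19.
Require 2.75ⁿ ≥ 19 ÷ (9/991) = 18829/9.
2.75⁷ = 19487171/16384 falls short of 18829/9 but 2.75⁸ = 214358881/65536 reaches it, so n = 8.

8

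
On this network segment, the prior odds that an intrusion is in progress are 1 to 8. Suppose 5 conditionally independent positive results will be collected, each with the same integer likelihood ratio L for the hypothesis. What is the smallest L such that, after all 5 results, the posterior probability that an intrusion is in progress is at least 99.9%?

7

Prior odds = 0.125.
Target odds = 0.999/0.001 = 999.
Need L⁵ ≥ 999 ÷ 0.125 = 7992.
6⁵ = 7776 < 7992 ≤ 16807 = 7⁵, so L = 7.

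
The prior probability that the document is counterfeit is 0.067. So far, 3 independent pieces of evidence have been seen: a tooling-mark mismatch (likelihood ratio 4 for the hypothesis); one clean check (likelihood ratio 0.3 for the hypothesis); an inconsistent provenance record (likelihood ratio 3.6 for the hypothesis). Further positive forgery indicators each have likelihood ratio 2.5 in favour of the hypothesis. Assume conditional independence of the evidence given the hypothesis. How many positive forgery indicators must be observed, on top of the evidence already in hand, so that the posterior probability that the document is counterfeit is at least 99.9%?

Prior odds = 0.067/0.933 = 67/933.
Combined Bayes factor of the evidence already in hand = 4 × 0.3 × 3.6 = 4.32.
Odds after that evidence = (67/933) × 4.32 = 2412/7775.
Target odds = 0.999/0.001 = 999.
Need 2.5ⁿ ≥ 999 ÷ (2412/7775) = 863025/268.
2.5⁸ = 390625/256 falls short of 863025/268 but 2.5⁹ = 1953125/512 reaches it, so n = 9.

9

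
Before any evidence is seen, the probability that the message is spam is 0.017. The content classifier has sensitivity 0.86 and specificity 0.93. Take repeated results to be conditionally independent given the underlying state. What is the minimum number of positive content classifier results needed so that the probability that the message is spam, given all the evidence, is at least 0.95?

Prior odds = 0.017/0.983 = 17/983.
False-positive rate = 1 − 0.93 = 0.07; likelihood ratio of a positive = 0.86/0.07 = 86/7.
Target odds: 0.95 ÷ 0.05 = 19.
Require (86/7)ⁿ ≥ 19 ÷ (17/983) = 18677/17.
(86/7)² = 7396/49 falls short of 18677/17 but (86/7)³ = 636056/343 reaches it, so n = 3.

3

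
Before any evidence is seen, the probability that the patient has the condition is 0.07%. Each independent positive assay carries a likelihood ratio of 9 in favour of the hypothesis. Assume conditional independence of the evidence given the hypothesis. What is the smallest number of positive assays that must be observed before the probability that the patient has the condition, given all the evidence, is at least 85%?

5

Prior odds: 0.0007 ÷ 0.9993 = 7/9993.
Likelihood ratio per positive assay = 9.
Target odds: 0.85 ÷ 0.15 = 17/3.
Need (7/9993) × 9ⁿ ≥ 17/3, i.e. 9ⁿ ≥ 56627/7.
9⁴ = 6561 falls short of 56627/7 but 9⁵ = 59049 reaches it, so n = 5.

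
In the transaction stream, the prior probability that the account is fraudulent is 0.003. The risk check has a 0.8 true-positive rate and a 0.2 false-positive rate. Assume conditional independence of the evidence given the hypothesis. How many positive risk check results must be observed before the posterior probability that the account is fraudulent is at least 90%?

6

Prior odds: 0.003 ÷ 0.997 = 3/997.
Likelihood ratio of a positive result = 0.8/0.2 = 4.
Target odds: 0.9 ÷ 0.1 = 9.
Need (3/997) × 4ⁿ ≥ 9, i.e. 4ⁿ ≥ 2991.
4⁵ = 1024 falls short of 2991 but 4⁶ = 4096 reaches it, so n = 6.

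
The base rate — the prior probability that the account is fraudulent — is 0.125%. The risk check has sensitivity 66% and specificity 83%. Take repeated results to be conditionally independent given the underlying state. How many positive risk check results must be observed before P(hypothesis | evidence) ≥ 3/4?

6

Prior odds = 0.00125/0.99875 = 1/799.
False-positive rate = 1 − 0.83 = 0.17; likelihood ratio of a positive = 0.66/0.17 = 66/17.
Target odds: 0.75 ÷ 0.25 = 3.
Need (1/799) × (66/17)ⁿ ≥ 3, i.e. (66/17)ⁿ ≥ 2397.
(66/17)⁵ ≈882.013 falls short of 2397 but (66/17)⁶ ≈3424.29 reaches it, so n = 6.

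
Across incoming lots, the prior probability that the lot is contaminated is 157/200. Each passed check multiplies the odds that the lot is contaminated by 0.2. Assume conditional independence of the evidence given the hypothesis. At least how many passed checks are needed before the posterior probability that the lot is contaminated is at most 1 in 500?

5

Prior odds: 0.785 ÷ 0.215 = 157/43.
Likelihood ratio per passed check = 0.2.
Target odds: 0.002 ÷ 0.998 = 1/499.
Require 0.2ⁿ ≤ 1/499 ÷ (157/43) = 43/78343.
0.2⁴ = 0.0016 is still above 43/78343 but 0.2⁵ = 0.00032 is at or below it, so n = 5.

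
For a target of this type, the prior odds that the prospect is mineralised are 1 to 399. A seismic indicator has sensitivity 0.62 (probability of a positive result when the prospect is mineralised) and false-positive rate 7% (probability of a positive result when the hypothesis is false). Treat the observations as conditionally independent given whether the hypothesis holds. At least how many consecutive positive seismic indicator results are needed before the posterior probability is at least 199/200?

Prior odds = 1/399.
Likelihood ratio of a positive result = 0.62/0.07 = 62/7.
Target posterior odds = 0.995/0.005 = 199.
Require (62/7)ⁿ ≥ 199 ÷ (1/399) = 79401.
(62/7)⁵ = 916132832/16807 falls short of 79401 but (62/7)⁶ ≈482794 reaches it, so n = 6.

6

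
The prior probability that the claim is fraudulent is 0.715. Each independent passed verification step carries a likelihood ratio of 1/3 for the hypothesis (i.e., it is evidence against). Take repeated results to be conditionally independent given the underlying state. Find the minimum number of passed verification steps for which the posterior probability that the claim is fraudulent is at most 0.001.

8

Prior odds: 0.715 ÷ 0.285 = 143/57.
Likelihood ratio per passed verification step = 1/3.
Target odds: 0.001 ÷ 0.999 = 1/999.
Need (143/57) × (1/3)ⁿ ≤ 1/999, i.e. (1/3)ⁿ ≤ 19/47619.
(1/3)⁷ = 1/2187 is still above 19/47619 but (1/3)⁸ = 1/6561 is at or below it, so n = 8.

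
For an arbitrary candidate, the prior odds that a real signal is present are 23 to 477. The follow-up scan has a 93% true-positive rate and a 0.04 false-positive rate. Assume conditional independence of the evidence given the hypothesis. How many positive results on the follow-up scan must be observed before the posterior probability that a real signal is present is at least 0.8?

2

Prior odds = 23/477.
Likelihood ratio of a positive result = 0.93/0.04 = 23.25.
Target odds: 0.8 ÷ 0.2 = 4.
Require 23.25ⁿ ≥ 4 ÷ (23/477) = 1908/23.
23.25¹ = 23.25 falls short of 1908/23 but 23.25² = 540.5625 reaches it, so n = 2.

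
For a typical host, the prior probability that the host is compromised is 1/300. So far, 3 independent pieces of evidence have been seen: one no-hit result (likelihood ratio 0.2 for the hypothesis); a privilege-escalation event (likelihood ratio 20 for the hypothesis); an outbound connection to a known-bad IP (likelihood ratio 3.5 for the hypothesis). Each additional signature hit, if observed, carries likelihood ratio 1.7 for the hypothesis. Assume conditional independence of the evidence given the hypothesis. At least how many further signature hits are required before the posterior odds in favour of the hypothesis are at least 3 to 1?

8

Prior odds = (1/300)/(299/300) = 1/299.
Combined Bayes factor of the evidence already in hand = 0.2 × 20 × 3.5 = 14.
Odds after that evidence = (1/299) × 14 = 14/299.
Target odds = 3.
Need 1.7ⁿ ≥ 3 ÷ (14/299) = 897/14.
1.7⁷ = 410338673/10000000 falls short of 897/14 but 1.7⁸ ≈69.7576 reaches it, so n = 8.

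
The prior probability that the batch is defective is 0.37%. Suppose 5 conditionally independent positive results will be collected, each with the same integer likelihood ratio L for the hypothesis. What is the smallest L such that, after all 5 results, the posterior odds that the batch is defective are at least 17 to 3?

5

Prior odds = 0.0037/0.9963 = 37/9963.
Target odds = 17/3.
Need L⁵ ≥ 17/3 ÷ (37/9963) = 56457/37.
4⁵ = 1024 < 56457/37 ≤ 3125 = 5⁵, so L = 5.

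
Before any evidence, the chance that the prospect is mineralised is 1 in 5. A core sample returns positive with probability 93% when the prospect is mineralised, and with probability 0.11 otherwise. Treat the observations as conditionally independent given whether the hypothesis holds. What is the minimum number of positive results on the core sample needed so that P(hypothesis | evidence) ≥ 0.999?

4

Prior odds: 0.2 ÷ 0.8 = 0.25.
Likelihood ratio of a positive result = 0.93/0.11 = 93/11.
Target posterior odds = 0.999/0.001 = 999.
Need 0.25 × (93/11)ⁿ ≥ 999, i.e. (93/11)ⁿ ≥ 3996.
(93/11)³ = 804357/1331 falls short of 3996 but (93/11)⁴ = 74805201/14641 reaches it, so n = 4.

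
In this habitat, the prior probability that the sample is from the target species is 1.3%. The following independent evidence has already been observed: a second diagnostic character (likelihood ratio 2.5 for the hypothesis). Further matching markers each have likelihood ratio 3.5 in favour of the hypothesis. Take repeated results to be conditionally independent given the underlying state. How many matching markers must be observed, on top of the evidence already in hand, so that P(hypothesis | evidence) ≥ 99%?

7

Prior odds = 0.013/0.987 = 13/987.
Bayes factor of the evidence already in hand = 2.5.
Odds after that evidence = (13/987) × 2.5 = 65/1974.
Target odds = 0.99/0.01 = 99.
Need 3.5ⁿ ≥ 99 ÷ (65/1974) = 195426/65.
3.5⁶ = 1838.265625 falls short of 195426/65 but 3.5⁷ = 823543/128 reaches it, so n = 7.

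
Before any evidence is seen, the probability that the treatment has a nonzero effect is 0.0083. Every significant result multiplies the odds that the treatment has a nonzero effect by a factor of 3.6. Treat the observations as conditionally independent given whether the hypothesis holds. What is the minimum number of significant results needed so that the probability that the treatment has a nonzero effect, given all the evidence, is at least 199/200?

Prior odds: 0.0083 ÷ 0.9917 = 83/9917.
Likelihood ratio per significant result = 3.6.
Target odds: 0.995 ÷ 0.005 = 199.
Require 3.6ⁿ ≥ 199 ÷ (83/9917) = 1973483/83.
3.6⁷ = 612220032/78125 falls short of 1973483/83 but 3.6⁸ ≈28211.1 reaches it, so n = 8.

8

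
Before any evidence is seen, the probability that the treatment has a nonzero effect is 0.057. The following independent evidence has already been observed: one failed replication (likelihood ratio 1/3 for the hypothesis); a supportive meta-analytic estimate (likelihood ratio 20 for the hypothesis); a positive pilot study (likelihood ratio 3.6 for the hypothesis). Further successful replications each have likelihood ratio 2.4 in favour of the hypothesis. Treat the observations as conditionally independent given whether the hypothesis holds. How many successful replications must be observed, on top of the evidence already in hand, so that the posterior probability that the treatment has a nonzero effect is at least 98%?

Prior odds = 0.057/0.943 = 57/943.
Combined Bayes factor of the evidence already in hand = (1/3) × 20 × 3.6 = 24.
Odds after that evidence = (57/943) × 24 = 1368/943.
Target odds = 0.98/0.02 = 49.
Need 2.4ⁿ ≥ 49 ÷ (1368/943) = 46207/1368.
2.4⁴ = 33.1776 falls short of 46207/1368 but 2.4⁵ = 79.62624 reaches it, so n = 5.

5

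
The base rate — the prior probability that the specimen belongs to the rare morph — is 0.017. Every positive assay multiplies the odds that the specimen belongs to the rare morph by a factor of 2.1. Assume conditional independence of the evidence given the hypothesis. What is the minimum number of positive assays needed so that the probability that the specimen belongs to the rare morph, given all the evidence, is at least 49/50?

11

Prior odds = 0.017/0.983 = 17/983.
Likelihood ratio per positive assay = 2.1.
Target posterior odds = 0.98/0.02 = 49.
Require 2.1ⁿ ≥ 49 ÷ (17/983) = 48167/17.
2.1¹⁰ ≈1667.99 falls short of 48167/17 but 2.1¹¹ ≈3502.78 reaches it, so n = 11.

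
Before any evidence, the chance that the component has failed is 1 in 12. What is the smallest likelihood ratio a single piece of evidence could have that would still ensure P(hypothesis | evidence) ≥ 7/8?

Prior odds = (1/12)/(11/12) = 1/11.
Target odds = 0.875/0.125 = 7.
Required Bayes factor = 7 ÷ (1/11) = 77.

77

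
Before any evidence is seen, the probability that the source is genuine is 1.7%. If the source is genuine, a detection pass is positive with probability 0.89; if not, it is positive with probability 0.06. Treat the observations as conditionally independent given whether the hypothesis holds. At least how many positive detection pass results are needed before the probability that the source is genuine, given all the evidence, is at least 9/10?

3

Prior odds = 0.017/0.983 = 17/983.
Likelihood ratio of a positive = 0.89/0.06 = 89/6.
Target odds: 0.9 ÷ 0.1 = 9.
Need (17/983) × (89/6)ⁿ ≥ 9, i.e. (89/6)ⁿ ≥ 8847/17.
(89/6)² = 7921/36 falls short of 8847/17 but (89/6)³ = 704969/216 reaches it, so n = 3.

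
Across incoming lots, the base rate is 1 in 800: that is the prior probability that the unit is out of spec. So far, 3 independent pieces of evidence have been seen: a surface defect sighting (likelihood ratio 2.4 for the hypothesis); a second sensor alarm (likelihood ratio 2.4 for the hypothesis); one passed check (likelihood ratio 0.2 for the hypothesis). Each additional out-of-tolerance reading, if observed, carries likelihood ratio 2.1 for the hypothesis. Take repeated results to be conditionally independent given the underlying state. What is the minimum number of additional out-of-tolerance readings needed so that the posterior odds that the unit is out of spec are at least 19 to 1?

13

Prior odds = 0.00125/0.99875 = 1/799.
Combined Bayes factor of the evidence already in hand = 2.4 × 2.4 × 0.2 = 1.152.
Odds after that evidence = (1/799) × 1.152 = 144/99875.
Target odds = 19.
Need 2.1ⁿ ≥ 19 ÷ (144/99875) = 1897625/144.
2.1¹² ≈7355.83 falls short of 1897625/144 but 2.1¹³ ≈15447.2 reaches it, so n = 13.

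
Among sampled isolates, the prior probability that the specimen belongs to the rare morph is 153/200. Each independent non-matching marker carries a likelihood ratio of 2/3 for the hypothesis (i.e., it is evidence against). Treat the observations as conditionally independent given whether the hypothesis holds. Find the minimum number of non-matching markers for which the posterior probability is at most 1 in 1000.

Prior odds = 0.765/0.235 = 153/47.
Likelihood ratio per non-matching marker = 2/3.
Target odds: 0.001 ÷ 0.999 = 1/999.
Need (153/47) × (2/3)ⁿ ≤ 1/999, i.e. (2/3)ⁿ ≤ 47/152847.
(2/3)¹⁹ ≈0.000451093 is still above 47/152847 but (2/3)²⁰ ≈0.000300729 is at or below it, so n = 20.

20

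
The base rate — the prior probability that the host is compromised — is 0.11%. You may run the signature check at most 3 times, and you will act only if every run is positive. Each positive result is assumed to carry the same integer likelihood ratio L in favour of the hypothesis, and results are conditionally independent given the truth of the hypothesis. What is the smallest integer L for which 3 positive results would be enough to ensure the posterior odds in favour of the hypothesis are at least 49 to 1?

Prior odds = 0.0011/0.9989 = 11/9989.
Target odds = 49.
Need L³ ≥ 49 ÷ (11/9989) = 489461/11.
35³ = 42875 < 489461/11 ≤ 46656 = 36³, so L = 36.

36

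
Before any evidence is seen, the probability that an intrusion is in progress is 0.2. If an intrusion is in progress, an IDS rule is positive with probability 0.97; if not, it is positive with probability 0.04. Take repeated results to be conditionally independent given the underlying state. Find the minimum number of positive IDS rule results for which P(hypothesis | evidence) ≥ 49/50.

Prior odds: 0.2 ÷ 0.8 = 0.25.
Likelihood ratio of a positive = 0.97/0.04 = 24.25.
Target odds: 0.98 ÷ 0.02 = 49.
Require 24.25ⁿ ≥ 49 ÷ 0.25 = 196.
24.25¹ = 24.25 falls short of 196 but 24.25² = 588.0625 reaches it, so n = 2.

2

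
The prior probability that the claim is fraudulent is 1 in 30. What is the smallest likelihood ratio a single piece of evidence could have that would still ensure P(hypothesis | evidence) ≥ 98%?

Prior odds = (1/30)/(29/30) = 1/29.
Target odds = 0.98/0.02 = 49.
Required Bayes factor = 49 ÷ (1/29) = 1421.

1421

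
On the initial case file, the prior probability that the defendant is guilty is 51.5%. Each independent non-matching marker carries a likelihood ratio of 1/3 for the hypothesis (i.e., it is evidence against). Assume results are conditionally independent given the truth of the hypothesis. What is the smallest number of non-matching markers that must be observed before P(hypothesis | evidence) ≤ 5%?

Prior odds: 0.515 ÷ 0.485 = 103/97.
Likelihood ratio per non-matching marker = 1/3.
Target odds: 0.05 ÷ 0.95 = 1/19.
Need (103/97) × (1/3)ⁿ ≤ 1/19, i.e. (1/3)ⁿ ≤ 97/1957.
(1/3)² = 1/9 is still above 97/1957 but (1/3)³ = 1/27 is at or below it, so n = 3.

3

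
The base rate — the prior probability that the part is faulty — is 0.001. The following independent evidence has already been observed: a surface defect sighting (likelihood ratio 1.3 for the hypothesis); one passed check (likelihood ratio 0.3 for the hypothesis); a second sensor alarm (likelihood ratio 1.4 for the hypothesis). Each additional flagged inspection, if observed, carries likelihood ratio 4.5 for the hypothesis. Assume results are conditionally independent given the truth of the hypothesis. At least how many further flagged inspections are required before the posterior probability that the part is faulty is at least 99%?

Prior odds = 0.001/0.999 = 1/999.
Combined Bayes factor of the evidence already in hand = 1.3 × 0.3 × 1.4 = 0.546.
Odds after that evidence = (1/999) × 0.546 = 91/166500.
Target odds = 0.99/0.01 = 99.
Need 4.5ⁿ ≥ 99 ÷ (91/166500) = 16483500/91.
4.5⁸ = 43046721/256 falls short of 16483500/91 but 4.5⁹ = 387420489/512 reaches it, so n = 9.

9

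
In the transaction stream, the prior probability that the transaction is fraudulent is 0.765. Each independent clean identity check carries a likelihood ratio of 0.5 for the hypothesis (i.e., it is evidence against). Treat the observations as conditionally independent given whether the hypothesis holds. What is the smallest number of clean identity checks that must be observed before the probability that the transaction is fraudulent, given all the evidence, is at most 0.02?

Prior odds = 0.765/0.235 = 153/47.
Likelihood ratio per clean identity check = 0.5.
Target posterior odds = 0.02/0.98 = 1/49.
Require 0.5ⁿ ≤ 1/49 ÷ (153/47) = 47/7497.
0.5⁷ = 0.0078125 is still above 47/7497 but 0.5⁸ = 0.00390625 is at or below it, so n = 8.

8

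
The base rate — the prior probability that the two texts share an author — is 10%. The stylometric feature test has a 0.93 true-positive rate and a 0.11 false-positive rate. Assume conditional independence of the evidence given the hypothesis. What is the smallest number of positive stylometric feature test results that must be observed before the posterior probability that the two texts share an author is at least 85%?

Prior odds = 0.1/0.9 = 1/9.
Likelihood ratio of a positive result = 0.93/0.11 = 93/11.
Target posterior odds = 0.85/0.15 = 17/3.
Require (93/11)ⁿ ≥ 17/3 ÷ (1/9) = 51.
(93/11)¹ = 93/11 falls short of 51 but (93/11)² = 8649/121 reaches it, so n = 2.

2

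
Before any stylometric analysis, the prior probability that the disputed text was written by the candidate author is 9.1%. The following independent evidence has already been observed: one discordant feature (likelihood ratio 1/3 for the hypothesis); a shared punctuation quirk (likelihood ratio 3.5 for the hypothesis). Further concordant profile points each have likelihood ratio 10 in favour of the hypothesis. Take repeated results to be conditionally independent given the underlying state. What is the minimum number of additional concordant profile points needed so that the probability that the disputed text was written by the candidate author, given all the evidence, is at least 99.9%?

4

Prior odds = 0.091/0.909 = 91/909.
Combined Bayes factor of the evidence already in hand = (1/3) × 3.5 = 7/6.
Odds after that evidence = (91/909) × 7/6 = 637/5454.
Target odds = 0.999/0.001 = 999.
Need 10ⁿ ≥ 999 ÷ (637/5454) = 5448546/637.
10³ = 1000 falls short of 5448546/637 but 10⁴ = 10000 reaches it, so n = 4.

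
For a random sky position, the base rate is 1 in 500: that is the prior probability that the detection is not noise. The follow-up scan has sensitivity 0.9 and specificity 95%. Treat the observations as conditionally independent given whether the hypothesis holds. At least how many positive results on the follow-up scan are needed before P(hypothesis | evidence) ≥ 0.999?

5

Prior odds = 0.002/0.998 = 1/499.
False-positive rate = 1 − 0.95 = 0.05; likelihood ratio of a positive = 0.9/0.05 = 18.
Target odds: 0.999 ÷ 0.001 = 999.
Need (1/499) × 18ⁿ ≥ 999, i.e. 18ⁿ ≥ 498501.
18⁴ = 104976 falls short of 498501 but 18⁵ = 1889568 reaches it, so n = 5.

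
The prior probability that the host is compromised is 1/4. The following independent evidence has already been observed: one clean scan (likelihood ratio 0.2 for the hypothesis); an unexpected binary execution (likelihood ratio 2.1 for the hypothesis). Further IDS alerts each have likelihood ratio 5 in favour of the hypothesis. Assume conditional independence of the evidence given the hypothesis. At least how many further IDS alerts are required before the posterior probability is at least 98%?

Prior odds = 0.25/0.75 = 1/3.
Combined Bayes factor of the evidence already in hand = 0.2 × 2.1 = 0.42.
Odds after that evidence = (1/3) × 0.42 = 0.14.
Target odds = 0.98/0.02 = 49.
Need 5ⁿ ≥ 49 ÷ 0.14 = 350.
5³ = 125 falls short of 350 but 5⁴ = 625 reaches it, so n = 4.

4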